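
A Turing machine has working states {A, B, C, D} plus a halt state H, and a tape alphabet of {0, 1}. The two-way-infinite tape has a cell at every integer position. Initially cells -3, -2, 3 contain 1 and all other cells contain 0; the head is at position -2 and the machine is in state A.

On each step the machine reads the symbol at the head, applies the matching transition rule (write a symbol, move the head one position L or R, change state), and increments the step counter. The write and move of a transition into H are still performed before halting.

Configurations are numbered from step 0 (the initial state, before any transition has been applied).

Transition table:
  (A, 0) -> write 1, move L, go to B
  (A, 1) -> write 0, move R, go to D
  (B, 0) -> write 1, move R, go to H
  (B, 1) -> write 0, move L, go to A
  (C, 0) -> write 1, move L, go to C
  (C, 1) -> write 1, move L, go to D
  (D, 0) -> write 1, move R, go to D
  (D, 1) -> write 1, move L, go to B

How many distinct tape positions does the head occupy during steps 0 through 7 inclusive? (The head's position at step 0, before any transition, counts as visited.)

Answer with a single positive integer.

Step 1: in state A at pos -2, read 1 -> (A,1)->write 0,move R,goto D. Now: state=D, head=-1, tape[-4..4]=010000010 (head:    ^)
Step 2: in state D at pos -1, read 0 -> (D,0)->write 1,move R,goto D. Now: state=D, head=0, tape[-4..4]=010100010 (head:     ^)
Step 3: in state D at pos 0, read 0 -> (D,0)->write 1,move R,goto D. Now: state=D, head=1, tape[-4..4]=010110010 (head:      ^)
Step 4: in state D at pos 1, read 0 -> (D,0)->write 1,move R,goto D. Now: state=D, head=2, tape[-4..4]=010111010 (head:       ^)
Step 5: in state D at pos 2, read 0 -> (D,0)->write 1,move R,goto D. Now: state=D, head=3, tape[-4..4]=010111110 (head:        ^)
Step 6: in state D at pos 3, read 1 -> (D,1)->write 1,move L,goto B. Now: state=B, head=2, tape[-4..4]=010111110 (head:       ^)
Step 7: in state B at pos 2, read 1 -> (B,1)->write 0,move L,goto A. Now: state=A, head=1, tape[-4..4]=010111010 (head:      ^)
Head positions at steps 0..7: starting at -2, distinct positions visited = {-2, -1, 0, 1, 2, 3} -> 6 position(s)

Answer: 6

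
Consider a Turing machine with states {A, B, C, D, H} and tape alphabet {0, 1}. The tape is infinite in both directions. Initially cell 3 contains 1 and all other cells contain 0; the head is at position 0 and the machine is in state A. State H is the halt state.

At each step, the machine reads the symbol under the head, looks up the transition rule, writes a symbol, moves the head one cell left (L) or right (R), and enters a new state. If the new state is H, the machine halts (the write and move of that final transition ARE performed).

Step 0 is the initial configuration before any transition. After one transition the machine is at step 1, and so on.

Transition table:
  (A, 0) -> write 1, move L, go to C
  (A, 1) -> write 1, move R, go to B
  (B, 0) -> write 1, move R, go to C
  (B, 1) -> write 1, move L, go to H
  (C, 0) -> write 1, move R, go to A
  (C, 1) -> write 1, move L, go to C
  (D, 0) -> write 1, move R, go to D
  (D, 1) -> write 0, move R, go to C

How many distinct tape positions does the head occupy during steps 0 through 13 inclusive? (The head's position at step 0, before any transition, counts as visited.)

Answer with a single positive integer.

Answer: 8

Derivation:
Step 1: in state A at pos 0, read 0 -> (A,0)->write 1,move L,goto C. Now: state=C, head=-1, tape[-2..4]=0010010 (head:  ^)
Step 2: in state C at pos -1, read 0 -> (C,0)->write 1,move R,goto A. Now: state=A, head=0, tape[-2..4]=0110010 (head:   ^)
Step 3: in state A at pos 0, read 1 -> (A,1)->write 1,move R,goto B. Now: state=B, head=1, tape[-2..4]=0110010 (head:    ^)
Step 4: in state B at pos 1, read 0 -> (B,0)->write 1,move R,goto C. Now: state=C, head=2, tape[-2..4]=0111010 (head:     ^)
Step 5: in state C at pos 2, read 0 -> (C,0)->write 1,move R,goto A. Now: state=A, head=3, tape[-2..4]=0111110 (head:      ^)
Step 6: in state A at pos 3, read 1 -> (A,1)->write 1,move R,goto B. Now: state=B, head=4, tape[-2..5]=01111100 (head:       ^)
Step 7: in state B at pos 4, read 0 -> (B,0)->write 1,move R,goto C. Now: state=C, head=5, tape[-2..6]=011111100 (head:        ^)
Step 8: in state C at pos 5, read 0 -> (C,0)->write 1,move R,goto A. Now: state=A, head=6, tape[-2..7]=0111111100 (head:         ^)
Step 9: in state A at pos 6, read 0 -> (A,0)->write 1,move L,goto C. Now: state=C, head=5, tape[-2..7]=0111111110 (head:        ^)
Step 10: in state C at pos 5, read 1 -> (C,1)->write 1,move L,goto C. Now: state=C, head=4, tape[-2..7]=0111111110 (head:       ^)
Step 11: in state C at pos 4, read 1 -> (C,1)->write 1,move L,goto C. Now: state=C, head=3, tape[-2..7]=0111111110 (head:      ^)
Step 12: in state C at pos 3, read 1 -> (C,1)->write 1,move L,goto C. Now: state=C, head=2, tape[-2..7]=0111111110 (head:     ^)
Step 13: in state C at pos 2, read 1 -> (C,1)->write 1,move L,goto C. Now: state=C, head=1, tape[-2..7]=0111111110 (head:    ^)
Head positions at steps 0..13: starting at 0, distinct positions visited = {-1, 0, 1, 2, 3, 4, 5, 6} -> 8 position(s)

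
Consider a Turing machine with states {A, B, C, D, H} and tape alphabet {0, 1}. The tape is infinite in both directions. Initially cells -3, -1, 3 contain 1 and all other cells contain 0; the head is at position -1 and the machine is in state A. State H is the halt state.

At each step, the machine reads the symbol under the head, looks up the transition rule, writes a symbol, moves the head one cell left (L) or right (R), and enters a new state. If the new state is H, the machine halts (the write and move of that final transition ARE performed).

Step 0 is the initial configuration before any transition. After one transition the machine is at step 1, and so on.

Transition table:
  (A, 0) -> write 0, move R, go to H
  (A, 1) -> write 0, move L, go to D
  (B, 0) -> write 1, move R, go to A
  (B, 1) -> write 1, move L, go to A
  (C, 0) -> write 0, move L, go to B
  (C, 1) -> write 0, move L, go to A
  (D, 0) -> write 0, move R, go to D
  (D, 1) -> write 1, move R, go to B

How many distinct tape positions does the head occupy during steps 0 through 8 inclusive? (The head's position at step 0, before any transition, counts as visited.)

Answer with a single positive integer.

Step 1: in state A at pos -1, read 1 -> (A,1)->write 0,move L,goto D. Now: state=D, head=-2, tape[-4..4]=010000010 (head:   ^)
Step 2: in state D at pos -2, read 0 -> (D,0)->write 0,move R,goto D. Now: state=D, head=-1, tape[-4..4]=010000010 (head:    ^)
Step 3: in state D at pos -1, read 0 -> (D,0)->write 0,move R,goto D. Now: state=D, head=0, tape[-4..4]=010000010 (head:     ^)
Step 4: in state D at pos 0, read 0 -> (D,0)->write 0,move R,goto D. Now: state=D, head=1, tape[-4..4]=010000010 (head:      ^)
Step 5: in state D at pos 1, read 0 -> (D,0)->write 0,move R,goto D. Now: state=D, head=2, tape[-4..4]=010000010 (head:       ^)
Step 6: in state D at pos 2, read 0 -> (D,0)->write 0,move R,goto D. Now: state=D, head=3, tape[-4..4]=010000010 (head:        ^)
Step 7: in state D at pos 3, read 1 -> (D,1)->write 1,move R,goto B. Now: state=B, head=4, tape[-4..5]=0100000100 (head:         ^)
Step 8: in state B at pos 4, read 0 -> (B,0)->write 1,move R,goto A. Now: state=A, head=5, tape[-4..6]=01000001100 (head:          ^)
Head positions at steps 0..8: starting at -1, distinct positions visited = {-2, -1, 0, 1, 2, 3, 4, 5} -> 8 position(s)

Answer: 8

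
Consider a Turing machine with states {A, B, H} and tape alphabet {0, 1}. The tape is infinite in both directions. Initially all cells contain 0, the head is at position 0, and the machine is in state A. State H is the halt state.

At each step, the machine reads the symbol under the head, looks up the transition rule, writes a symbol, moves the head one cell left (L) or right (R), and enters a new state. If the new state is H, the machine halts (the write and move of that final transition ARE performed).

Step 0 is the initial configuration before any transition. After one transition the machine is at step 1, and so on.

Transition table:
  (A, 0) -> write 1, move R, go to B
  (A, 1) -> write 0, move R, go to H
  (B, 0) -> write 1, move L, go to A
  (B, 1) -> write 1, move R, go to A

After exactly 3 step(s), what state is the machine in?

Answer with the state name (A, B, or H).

Step 1: in state A at pos 0, read 0 -> (A,0)->write 1,move R,goto B. Now: state=B, head=1, tape[-1..2]=0100 (head:   ^)
Step 2: in state B at pos 1, read 0 -> (B,0)->write 1,move L,goto A. Now: state=A, head=0, tape[-1..2]=0110 (head:  ^)
Step 3: in state A at pos 0, read 1 -> (A,1)->write 0,move R,goto H. Now: state=H, head=1, tape[-1..2]=0010 (head:   ^)

Answer: H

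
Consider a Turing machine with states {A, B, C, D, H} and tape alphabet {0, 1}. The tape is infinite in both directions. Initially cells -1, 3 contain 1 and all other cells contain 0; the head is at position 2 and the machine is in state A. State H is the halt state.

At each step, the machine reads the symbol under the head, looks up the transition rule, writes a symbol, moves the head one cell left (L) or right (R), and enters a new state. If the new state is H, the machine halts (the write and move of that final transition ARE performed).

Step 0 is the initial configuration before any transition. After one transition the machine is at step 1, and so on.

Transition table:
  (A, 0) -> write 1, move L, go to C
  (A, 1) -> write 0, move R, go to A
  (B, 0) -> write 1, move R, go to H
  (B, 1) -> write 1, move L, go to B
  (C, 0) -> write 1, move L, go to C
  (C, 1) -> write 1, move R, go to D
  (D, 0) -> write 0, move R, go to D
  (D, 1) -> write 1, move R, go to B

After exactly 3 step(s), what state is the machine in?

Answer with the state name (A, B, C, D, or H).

Step 1: in state A at pos 2, read 0 -> (A,0)->write 1,move L,goto C. Now: state=C, head=1, tape[-2..4]=0100110 (head:    ^)
Step 2: in state C at pos 1, read 0 -> (C,0)->write 1,move L,goto C. Now: state=C, head=0, tape[-2..4]=0101110 (head:   ^)
Step 3: in state C at pos 0, read 0 -> (C,0)->write 1,move L,goto C. Now: state=C, head=-1, tape[-2..4]=0111110 (head:  ^)

Answer: C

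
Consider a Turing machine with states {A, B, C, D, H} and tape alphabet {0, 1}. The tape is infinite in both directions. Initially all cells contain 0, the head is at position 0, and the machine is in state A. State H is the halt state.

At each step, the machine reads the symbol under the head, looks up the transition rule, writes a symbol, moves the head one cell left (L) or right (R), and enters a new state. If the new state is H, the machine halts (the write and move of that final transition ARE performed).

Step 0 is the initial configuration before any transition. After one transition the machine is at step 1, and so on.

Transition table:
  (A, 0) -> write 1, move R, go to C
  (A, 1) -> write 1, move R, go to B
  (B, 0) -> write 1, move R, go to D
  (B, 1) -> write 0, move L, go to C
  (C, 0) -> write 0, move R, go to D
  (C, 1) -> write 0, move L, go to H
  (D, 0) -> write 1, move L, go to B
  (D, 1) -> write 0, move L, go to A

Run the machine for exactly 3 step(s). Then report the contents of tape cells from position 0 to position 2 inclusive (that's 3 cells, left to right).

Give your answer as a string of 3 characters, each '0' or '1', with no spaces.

Answer: 101

Derivation:
Step 1: in state A at pos 0, read 0 -> (A,0)->write 1,move R,goto C. Now: state=C, head=1, tape[-1..2]=0100 (head:   ^)
Step 2: in state C at pos 1, read 0 -> (C,0)->write 0,move R,goto D. Now: state=D, head=2, tape[-1..3]=01000 (head:    ^)
Step 3: in state D at pos 2, read 0 -> (D,0)->write 1,move L,goto B. Now: state=B, head=1, tape[-1..3]=01010 (head:   ^)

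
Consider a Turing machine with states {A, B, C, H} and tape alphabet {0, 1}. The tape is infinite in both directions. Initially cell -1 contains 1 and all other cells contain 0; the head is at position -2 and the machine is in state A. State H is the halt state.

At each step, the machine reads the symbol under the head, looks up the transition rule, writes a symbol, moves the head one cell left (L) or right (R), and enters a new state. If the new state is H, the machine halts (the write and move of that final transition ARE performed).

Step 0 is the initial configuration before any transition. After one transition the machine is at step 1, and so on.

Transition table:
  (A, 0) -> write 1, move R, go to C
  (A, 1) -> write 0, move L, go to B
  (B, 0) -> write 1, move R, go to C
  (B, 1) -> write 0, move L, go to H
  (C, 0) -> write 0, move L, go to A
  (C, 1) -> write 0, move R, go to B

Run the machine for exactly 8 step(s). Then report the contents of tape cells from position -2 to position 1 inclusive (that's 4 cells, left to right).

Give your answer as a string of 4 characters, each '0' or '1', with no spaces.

Step 1: in state A at pos -2, read 0 -> (A,0)->write 1,move R,goto C. Now: state=C, head=-1, tape[-3..0]=0110 (head:   ^)
Step 2: in state C at pos -1, read 1 -> (C,1)->write 0,move R,goto B. Now: state=B, head=0, tape[-3..1]=01000 (head:    ^)
Step 3: in state B at pos 0, read 0 -> (B,0)->write 1,move R,goto C. Now: state=C, head=1, tape[-3..2]=010100 (head:     ^)
Step 4: in state C at pos 1, read 0 -> (C,0)->write 0,move L,goto A. Now: state=A, head=0, tape[-3..2]=010100 (head:    ^)
Step 5: in state A at pos 0, read 1 -> (A,1)->write 0,move L,goto B. Now: state=B, head=-1, tape[-3..2]=010000 (head:   ^)
Step 6: in state B at pos -1, read 0 -> (B,0)->write 1,move R,goto C. Now: state=C, head=0, tape[-3..2]=011000 (head:    ^)
Step 7: in state C at pos 0, read 0 -> (C,0)->write 0,move L,goto A. Now: state=A, head=-1, tape[-3..2]=011000 (head:   ^)
Step 8: in state A at pos -1, read 1 -> (A,1)->write 0,move L,goto B. Now: state=B, head=-2, tape[-3..2]=010000 (head:  ^)

Answer: 1000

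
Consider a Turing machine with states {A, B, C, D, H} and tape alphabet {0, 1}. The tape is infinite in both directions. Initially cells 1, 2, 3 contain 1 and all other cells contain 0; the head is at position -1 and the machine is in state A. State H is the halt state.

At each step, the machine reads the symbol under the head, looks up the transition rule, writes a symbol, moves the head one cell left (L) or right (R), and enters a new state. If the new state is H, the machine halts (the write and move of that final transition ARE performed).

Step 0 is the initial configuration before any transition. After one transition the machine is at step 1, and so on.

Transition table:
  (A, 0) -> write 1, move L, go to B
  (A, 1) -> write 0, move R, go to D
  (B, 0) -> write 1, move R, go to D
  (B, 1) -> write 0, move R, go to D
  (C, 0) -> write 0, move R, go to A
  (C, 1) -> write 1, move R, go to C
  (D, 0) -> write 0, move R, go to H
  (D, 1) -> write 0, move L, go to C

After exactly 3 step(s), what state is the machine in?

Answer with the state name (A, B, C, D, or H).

Step 1: in state A at pos -1, read 0 -> (A,0)->write 1,move L,goto B. Now: state=B, head=-2, tape[-3..4]=00101110 (head:  ^)
Step 2: in state B at pos -2, read 0 -> (B,0)->write 1,move R,goto D. Now: state=D, head=-1, tape[-3..4]=01101110 (head:   ^)
Step 3: in state D at pos -1, read 1 -> (D,1)->write 0,move L,goto C. Now: state=C, head=-2, tape[-3..4]=01001110 (head:  ^)

Answer: C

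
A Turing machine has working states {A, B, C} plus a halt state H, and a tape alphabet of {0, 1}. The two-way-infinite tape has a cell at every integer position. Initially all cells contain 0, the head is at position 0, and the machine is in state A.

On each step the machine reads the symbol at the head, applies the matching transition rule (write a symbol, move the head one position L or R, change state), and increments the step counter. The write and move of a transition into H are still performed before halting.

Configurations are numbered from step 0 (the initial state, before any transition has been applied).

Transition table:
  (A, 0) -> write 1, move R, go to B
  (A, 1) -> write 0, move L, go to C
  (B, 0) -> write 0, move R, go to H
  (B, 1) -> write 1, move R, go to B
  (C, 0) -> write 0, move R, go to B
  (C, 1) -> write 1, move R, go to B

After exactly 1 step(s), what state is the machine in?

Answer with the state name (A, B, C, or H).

Answer: B

Derivation:
Step 1: in state A at pos 0, read 0 -> (A,0)->write 1,move R,goto B. Now: state=B, head=1, tape[-1..2]=0100 (head:   ^)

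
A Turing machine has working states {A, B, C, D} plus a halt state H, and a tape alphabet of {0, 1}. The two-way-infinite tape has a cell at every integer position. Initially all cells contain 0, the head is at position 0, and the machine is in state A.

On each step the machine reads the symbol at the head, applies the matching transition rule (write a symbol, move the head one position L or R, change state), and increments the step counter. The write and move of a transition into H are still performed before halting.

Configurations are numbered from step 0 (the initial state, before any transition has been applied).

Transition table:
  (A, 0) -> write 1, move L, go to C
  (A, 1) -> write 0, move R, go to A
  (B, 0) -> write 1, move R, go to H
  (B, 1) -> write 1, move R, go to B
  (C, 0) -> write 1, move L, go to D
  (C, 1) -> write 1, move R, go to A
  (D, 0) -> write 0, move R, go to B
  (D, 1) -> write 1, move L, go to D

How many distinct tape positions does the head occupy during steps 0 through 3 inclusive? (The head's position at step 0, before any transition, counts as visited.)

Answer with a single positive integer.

Step 1: in state A at pos 0, read 0 -> (A,0)->write 1,move L,goto C. Now: state=C, head=-1, tape[-2..1]=0010 (head:  ^)
Step 2: in state C at pos -1, read 0 -> (C,0)->write 1,move L,goto D. Now: state=D, head=-2, tape[-3..1]=00110 (head:  ^)
Step 3: in state D at pos -2, read 0 -> (D,0)->write 0,move R,goto B. Now: state=B, head=-1, tape[-3..1]=00110 (head:   ^)
Head positions at steps 0..3: starting at 0, distinct positions visited = {-2, -1, 0} -> 3 position(s)

Answer: 3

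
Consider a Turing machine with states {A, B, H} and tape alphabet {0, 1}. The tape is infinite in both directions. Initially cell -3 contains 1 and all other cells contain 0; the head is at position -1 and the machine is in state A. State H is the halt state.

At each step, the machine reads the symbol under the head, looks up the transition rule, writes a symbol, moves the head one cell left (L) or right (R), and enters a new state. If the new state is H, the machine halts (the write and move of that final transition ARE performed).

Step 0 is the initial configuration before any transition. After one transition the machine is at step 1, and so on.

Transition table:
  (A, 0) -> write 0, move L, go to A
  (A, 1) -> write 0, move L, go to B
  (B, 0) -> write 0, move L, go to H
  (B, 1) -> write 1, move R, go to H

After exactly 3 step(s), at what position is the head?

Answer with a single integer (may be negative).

Step 1: in state A at pos -1, read 0 -> (A,0)->write 0,move L,goto A. Now: state=A, head=-2, tape[-4..0]=01000 (head:   ^)
Step 2: in state A at pos -2, read 0 -> (A,0)->write 0,move L,goto A. Now: state=A, head=-3, tape[-4..0]=01000 (head:  ^)
Step 3: in state A at pos -3, read 1 -> (A,1)->write 0,move L,goto B. Now: state=B, head=-4, tape[-5..0]=000000 (head:  ^)

Answer: -4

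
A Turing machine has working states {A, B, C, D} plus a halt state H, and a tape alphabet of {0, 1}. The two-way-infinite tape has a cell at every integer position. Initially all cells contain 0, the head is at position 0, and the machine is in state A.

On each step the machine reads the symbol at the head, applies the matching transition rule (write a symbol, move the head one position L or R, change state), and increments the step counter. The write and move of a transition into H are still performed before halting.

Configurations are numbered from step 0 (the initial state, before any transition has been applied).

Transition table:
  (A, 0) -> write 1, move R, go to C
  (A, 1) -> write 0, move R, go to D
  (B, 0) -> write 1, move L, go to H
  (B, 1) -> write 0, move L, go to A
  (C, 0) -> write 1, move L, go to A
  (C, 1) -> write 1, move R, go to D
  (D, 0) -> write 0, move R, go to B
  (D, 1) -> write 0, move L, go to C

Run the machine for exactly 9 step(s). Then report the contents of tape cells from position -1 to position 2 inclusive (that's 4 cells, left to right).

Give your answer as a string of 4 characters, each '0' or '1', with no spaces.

Step 1: in state A at pos 0, read 0 -> (A,0)->write 1,move R,goto C. Now: state=C, head=1, tape[-1..2]=0100 (head:   ^)
Step 2: in state C at pos 1, read 0 -> (C,0)->write 1,move L,goto A. Now: state=A, head=0, tape[-1..2]=0110 (head:  ^)
Step 3: in state A at pos 0, read 1 -> (A,1)->write 0,move R,goto D. Now: state=D, head=1, tape[-1..2]=0010 (head:   ^)
Step 4: in state D at pos 1, read 1 -> (D,1)->write 0,move L,goto C. Now: state=C, head=0, tape[-1..2]=0000 (head:  ^)
Step 5: in state C at pos 0, read 0 -> (C,0)->write 1,move L,goto A. Now: state=A, head=-1, tape[-2..2]=00100 (head:  ^)
Step 6: in state A at pos -1, read 0 -> (A,0)->write 1,move R,goto C. Now: state=C, head=0, tape[-2..2]=01100 (head:   ^)
Step 7: in state C at pos 0, read 1 -> (C,1)->write 1,move R,goto D. Now: state=D, head=1, tape[-2..2]=01100 (head:    ^)
Step 8: in state D at pos 1, read 0 -> (D,0)->write 0,move R,goto B. Now: state=B, head=2, tape[-2..3]=011000 (head:     ^)
Step 9: in state B at pos 2, read 0 -> (B,0)->write 1,move L,goto H. Now: state=H, head=1, tape[-2..3]=011010 (head:    ^)

Answer: 1101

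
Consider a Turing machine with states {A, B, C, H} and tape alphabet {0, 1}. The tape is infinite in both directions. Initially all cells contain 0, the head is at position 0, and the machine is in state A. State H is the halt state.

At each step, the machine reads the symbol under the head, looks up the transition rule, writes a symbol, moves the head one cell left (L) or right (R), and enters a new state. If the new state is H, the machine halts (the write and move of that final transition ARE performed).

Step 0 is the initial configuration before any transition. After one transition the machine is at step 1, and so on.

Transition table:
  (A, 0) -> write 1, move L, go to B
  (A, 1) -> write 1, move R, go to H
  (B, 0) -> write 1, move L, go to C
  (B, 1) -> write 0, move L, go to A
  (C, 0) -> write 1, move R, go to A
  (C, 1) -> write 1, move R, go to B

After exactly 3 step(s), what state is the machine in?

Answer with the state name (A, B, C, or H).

Answer: A

Derivation:
Step 1: in state A at pos 0, read 0 -> (A,0)->write 1,move L,goto B. Now: state=B, head=-1, tape[-2..1]=0010 (head:  ^)
Step 2: in state B at pos -1, read 0 -> (B,0)->write 1,move L,goto C. Now: state=C, head=-2, tape[-3..1]=00110 (head:  ^)
Step 3: in state C at pos -2, read 0 -> (C,0)->write 1,move R,goto A. Now: state=A, head=-1, tape[-3..1]=01110 (head:   ^)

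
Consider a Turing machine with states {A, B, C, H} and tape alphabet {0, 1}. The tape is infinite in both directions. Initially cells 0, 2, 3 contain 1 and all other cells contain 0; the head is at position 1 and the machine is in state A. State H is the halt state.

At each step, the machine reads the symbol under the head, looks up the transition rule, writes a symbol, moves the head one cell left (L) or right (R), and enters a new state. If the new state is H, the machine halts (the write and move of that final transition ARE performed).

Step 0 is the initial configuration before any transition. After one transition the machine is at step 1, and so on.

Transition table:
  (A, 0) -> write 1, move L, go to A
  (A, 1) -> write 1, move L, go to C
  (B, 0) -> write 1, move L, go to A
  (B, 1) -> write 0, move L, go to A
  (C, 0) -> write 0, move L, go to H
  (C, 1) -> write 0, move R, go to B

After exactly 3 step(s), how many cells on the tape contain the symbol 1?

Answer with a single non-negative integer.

Step 1: in state A at pos 1, read 0 -> (A,0)->write 1,move L,goto A. Now: state=A, head=0, tape[-1..4]=011110 (head:  ^)
Step 2: in state A at pos 0, read 1 -> (A,1)->write 1,move L,goto C. Now: state=C, head=-1, tape[-2..4]=0011110 (head:  ^)
Step 3: in state C at pos -1, read 0 -> (C,0)->write 0,move L,goto H. Now: state=H, head=-2, tape[-3..4]=00011110 (head:  ^)
Cells containing 1 after step 3: {0, 1, 2, 3} -> 4 cell(s)

Answer: 4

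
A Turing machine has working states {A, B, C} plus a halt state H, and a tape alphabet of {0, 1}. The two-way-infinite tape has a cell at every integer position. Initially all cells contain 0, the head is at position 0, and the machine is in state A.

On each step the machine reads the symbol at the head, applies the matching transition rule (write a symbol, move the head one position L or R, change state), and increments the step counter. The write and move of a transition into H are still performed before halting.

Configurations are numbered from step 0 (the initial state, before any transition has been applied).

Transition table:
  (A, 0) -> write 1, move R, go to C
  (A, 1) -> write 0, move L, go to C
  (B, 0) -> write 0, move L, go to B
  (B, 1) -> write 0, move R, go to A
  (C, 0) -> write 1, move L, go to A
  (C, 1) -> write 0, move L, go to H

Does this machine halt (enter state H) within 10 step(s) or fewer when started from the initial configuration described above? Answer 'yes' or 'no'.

Answer: yes

Derivation:
Step 1: in state A at pos 0, read 0 -> (A,0)->write 1,move R,goto C. Now: state=C, head=1, tape[-1..2]=0100 (head:   ^)
Step 2: in state C at pos 1, read 0 -> (C,0)->write 1,move L,goto A. Now: state=A, head=0, tape[-1..2]=0110 (head:  ^)
Step 3: in state A at pos 0, read 1 -> (A,1)->write 0,move L,goto C. Now: state=C, head=-1, tape[-2..2]=00010 (head:  ^)
Step 4: in state C at pos -1, read 0 -> (C,0)->write 1,move L,goto A. Now: state=A, head=-2, tape[-3..2]=001010 (head:  ^)
Step 5: in state A at pos -2, read 0 -> (A,0)->write 1,move R,goto C. Now: state=C, head=-1, tape[-3..2]=011010 (head:   ^)
Step 6: in state C at pos -1, read 1 -> (C,1)->write 0,move L,goto H. Now: state=H, head=-2, tape[-3..2]=010010 (head:  ^)
State H reached at step 6; 6 <= 10 -> yes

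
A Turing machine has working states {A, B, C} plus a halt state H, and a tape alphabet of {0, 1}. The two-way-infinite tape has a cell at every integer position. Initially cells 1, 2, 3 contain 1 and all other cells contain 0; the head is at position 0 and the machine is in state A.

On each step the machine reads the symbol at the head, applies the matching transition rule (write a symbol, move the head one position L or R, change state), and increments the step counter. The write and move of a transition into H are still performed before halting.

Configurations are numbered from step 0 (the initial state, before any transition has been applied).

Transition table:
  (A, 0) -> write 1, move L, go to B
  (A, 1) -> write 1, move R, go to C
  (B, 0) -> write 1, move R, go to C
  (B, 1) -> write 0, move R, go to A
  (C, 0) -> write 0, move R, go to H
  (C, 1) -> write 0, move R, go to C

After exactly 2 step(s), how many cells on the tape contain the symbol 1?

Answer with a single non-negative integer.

Answer: 5

Derivation:
Step 1: in state A at pos 0, read 0 -> (A,0)->write 1,move L,goto B. Now: state=B, head=-1, tape[-2..4]=0011110 (head:  ^)
Step 2: in state B at pos -1, read 0 -> (B,0)->write 1,move R,goto C. Now: state=C, head=0, tape[-2..4]=0111110 (head:   ^)
Cells containing 1 after step 2: {-1, 0, 1, 2, 3} -> 5 cell(s)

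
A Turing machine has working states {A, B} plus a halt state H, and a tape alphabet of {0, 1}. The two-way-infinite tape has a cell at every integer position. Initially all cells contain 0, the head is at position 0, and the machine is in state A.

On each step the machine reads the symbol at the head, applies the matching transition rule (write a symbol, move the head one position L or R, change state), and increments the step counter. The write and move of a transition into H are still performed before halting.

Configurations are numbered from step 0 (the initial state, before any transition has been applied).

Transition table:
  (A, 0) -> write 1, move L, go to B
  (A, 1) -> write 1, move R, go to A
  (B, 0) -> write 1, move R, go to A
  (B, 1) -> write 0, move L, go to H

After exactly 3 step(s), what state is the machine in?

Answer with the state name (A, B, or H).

Step 1: in state A at pos 0, read 0 -> (A,0)->write 1,move L,goto B. Now: state=B, head=-1, tape[-2..1]=0010 (head:  ^)
Step 2: in state B at pos -1, read 0 -> (B,0)->write 1,move R,goto A. Now: state=A, head=0, tape[-2..1]=0110 (head:   ^)
Step 3: in state A at pos 0, read 1 -> (A,1)->write 1,move R,goto A. Now: state=A, head=1, tape[-2..2]=01100 (head:    ^)

Answer: A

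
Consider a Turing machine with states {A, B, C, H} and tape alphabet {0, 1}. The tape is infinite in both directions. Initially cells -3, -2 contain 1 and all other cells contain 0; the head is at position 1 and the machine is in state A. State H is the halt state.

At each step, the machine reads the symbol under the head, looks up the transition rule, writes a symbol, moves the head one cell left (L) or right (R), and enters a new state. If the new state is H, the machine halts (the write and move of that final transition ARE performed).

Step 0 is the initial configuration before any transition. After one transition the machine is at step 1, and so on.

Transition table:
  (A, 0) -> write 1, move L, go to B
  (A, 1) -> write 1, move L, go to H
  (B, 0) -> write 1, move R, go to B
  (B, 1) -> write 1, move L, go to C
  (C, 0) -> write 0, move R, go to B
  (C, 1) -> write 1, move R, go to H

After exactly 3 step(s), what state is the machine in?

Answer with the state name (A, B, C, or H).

Answer: C

Derivation:
Step 1: in state A at pos 1, read 0 -> (A,0)->write 1,move L,goto B. Now: state=B, head=0, tape[-4..2]=0110010 (head:     ^)
Step 2: in state B at pos 0, read 0 -> (B,0)->write 1,move R,goto B. Now: state=B, head=1, tape[-4..2]=0110110 (head:      ^)
Step 3: in state B at pos 1, read 1 -> (B,1)->write 1,move L,goto C. Now: state=C, head=0, tape[-4..2]=0110110 (head:     ^)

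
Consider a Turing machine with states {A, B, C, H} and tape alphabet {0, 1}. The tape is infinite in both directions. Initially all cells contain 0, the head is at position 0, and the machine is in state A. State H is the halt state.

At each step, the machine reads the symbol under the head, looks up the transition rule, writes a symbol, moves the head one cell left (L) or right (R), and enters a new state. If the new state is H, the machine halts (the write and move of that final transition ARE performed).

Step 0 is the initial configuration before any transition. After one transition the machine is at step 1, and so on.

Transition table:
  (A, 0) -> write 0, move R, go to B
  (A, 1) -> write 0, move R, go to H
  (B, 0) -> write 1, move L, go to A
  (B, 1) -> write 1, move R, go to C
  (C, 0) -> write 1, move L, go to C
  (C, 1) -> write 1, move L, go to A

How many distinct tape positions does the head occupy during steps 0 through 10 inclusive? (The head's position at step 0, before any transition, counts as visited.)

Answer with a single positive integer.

Step 1: in state A at pos 0, read 0 -> (A,0)->write 0,move R,goto B. Now: state=B, head=1, tape[-1..2]=0000 (head:   ^)
Step 2: in state B at pos 1, read 0 -> (B,0)->write 1,move L,goto A. Now: state=A, head=0, tape[-1..2]=0010 (head:  ^)
Step 3: in state A at pos 0, read 0 -> (A,0)->write 0,move R,goto B. Now: state=B, head=1, tape[-1..2]=0010 (head:   ^)
Step 4: in state B at pos 1, read 1 -> (B,1)->write 1,move R,goto C. Now: state=C, head=2, tape[-1..3]=00100 (head:    ^)
Step 5: in state C at pos 2, read 0 -> (C,0)->write 1,move L,goto C. Now: state=C, head=1, tape[-1..3]=00110 (head:   ^)
Step 6: in state C at pos 1, read 1 -> (C,1)->write 1,move L,goto A. Now: state=A, head=0, tape[-1..3]=00110 (head:  ^)
Step 7: in state A at pos 0, read 0 -> (A,0)->write 0,move R,goto B. Now: state=B, head=1, tape[-1..3]=00110 (head:   ^)
Step 8: in state B at pos 1, read 1 -> (B,1)->write 1,move R,goto C. Now: state=C, head=2, tape[-1..3]=00110 (head:    ^)
Step 9: in state C at pos 2, read 1 -> (C,1)->write 1,move L,goto A. Now: state=A, head=1, tape[-1..3]=00110 (head:   ^)
Step 10: in state A at pos 1, read 1 -> (A,1)->write 0,move R,goto H. Now: state=H, head=2, tape[-1..3]=00010 (head:    ^)
Head positions at steps 0..10: starting at 0, distinct positions visited = {0, 1, 2} -> 3 position(s)

Answer: 3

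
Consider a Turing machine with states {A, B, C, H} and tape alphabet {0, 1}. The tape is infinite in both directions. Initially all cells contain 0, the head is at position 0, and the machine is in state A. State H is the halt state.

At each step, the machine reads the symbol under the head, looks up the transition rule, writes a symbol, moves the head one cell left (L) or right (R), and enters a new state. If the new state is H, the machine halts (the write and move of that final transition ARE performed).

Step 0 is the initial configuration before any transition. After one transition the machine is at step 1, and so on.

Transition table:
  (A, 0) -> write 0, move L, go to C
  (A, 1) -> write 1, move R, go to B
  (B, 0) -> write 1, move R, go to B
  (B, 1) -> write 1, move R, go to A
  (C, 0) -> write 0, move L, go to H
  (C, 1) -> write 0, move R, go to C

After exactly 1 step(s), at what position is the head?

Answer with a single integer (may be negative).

Answer: -1

Derivation:
Step 1: in state A at pos 0, read 0 -> (A,0)->write 0,move L,goto C. Now: state=C, head=-1, tape[-2..1]=0000 (head:  ^)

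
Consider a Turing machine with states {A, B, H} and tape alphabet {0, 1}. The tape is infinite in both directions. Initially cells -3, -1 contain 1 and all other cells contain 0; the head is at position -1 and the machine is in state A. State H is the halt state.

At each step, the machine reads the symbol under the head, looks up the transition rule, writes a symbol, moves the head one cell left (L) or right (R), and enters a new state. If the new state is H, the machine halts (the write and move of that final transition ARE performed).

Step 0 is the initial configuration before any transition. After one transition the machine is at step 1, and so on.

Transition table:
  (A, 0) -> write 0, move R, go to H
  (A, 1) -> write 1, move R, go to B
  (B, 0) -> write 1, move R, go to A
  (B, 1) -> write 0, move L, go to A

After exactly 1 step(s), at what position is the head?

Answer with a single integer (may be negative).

Answer: 0

Derivation:
Step 1: in state A at pos -1, read 1 -> (A,1)->write 1,move R,goto B. Now: state=B, head=0, tape[-4..1]=010100 (head:     ^)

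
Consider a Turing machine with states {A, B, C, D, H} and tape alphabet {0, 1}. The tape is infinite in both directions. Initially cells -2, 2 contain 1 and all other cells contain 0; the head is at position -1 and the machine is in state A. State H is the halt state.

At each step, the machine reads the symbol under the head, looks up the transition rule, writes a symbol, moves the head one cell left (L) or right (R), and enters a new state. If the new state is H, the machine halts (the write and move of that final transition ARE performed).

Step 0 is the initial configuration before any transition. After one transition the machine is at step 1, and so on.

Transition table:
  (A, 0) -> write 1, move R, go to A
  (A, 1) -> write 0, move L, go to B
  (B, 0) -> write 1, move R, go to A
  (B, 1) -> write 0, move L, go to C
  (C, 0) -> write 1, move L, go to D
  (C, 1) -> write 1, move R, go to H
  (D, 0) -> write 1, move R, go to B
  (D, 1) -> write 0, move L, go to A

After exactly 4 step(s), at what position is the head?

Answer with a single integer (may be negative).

Answer: 1

Derivation:
Step 1: in state A at pos -1, read 0 -> (A,0)->write 1,move R,goto A. Now: state=A, head=0, tape[-3..3]=0110010 (head:    ^)
Step 2: in state A at pos 0, read 0 -> (A,0)->write 1,move R,goto A. Now: state=A, head=1, tape[-3..3]=0111010 (head:     ^)
Step 3: in state A at pos 1, read 0 -> (A,0)->write 1,move R,goto A. Now: state=A, head=2, tape[-3..3]=0111110 (head:      ^)
Step 4: in state A at pos 2, read 1 -> (A,1)->write 0,move L,goto B. Now: state=B, head=1, tape[-3..3]=0111100 (head:     ^)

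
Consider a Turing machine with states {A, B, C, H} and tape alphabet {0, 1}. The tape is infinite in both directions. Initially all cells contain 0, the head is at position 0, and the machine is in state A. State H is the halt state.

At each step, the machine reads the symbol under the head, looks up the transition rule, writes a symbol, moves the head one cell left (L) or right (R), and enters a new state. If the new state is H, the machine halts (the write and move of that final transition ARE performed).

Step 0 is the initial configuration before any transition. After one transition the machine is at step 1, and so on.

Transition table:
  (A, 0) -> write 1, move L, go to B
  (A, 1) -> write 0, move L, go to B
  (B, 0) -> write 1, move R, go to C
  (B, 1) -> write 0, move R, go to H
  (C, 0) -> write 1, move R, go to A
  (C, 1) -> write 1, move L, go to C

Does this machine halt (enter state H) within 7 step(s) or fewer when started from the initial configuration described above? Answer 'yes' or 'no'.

Answer: yes

Derivation:
Step 1: in state A at pos 0, read 0 -> (A,0)->write 1,move L,goto B. Now: state=B, head=-1, tape[-2..1]=0010 (head:  ^)
Step 2: in state B at pos -1, read 0 -> (B,0)->write 1,move R,goto C. Now: state=C, head=0, tape[-2..1]=0110 (head:   ^)
Step 3: in state C at pos 0, read 1 -> (C,1)->write 1,move L,goto C. Now: state=C, head=-1, tape[-2..1]=0110 (head:  ^)
Step 4: in state C at pos -1, read 1 -> (C,1)->write 1,move L,goto C. Now: state=C, head=-2, tape[-3..1]=00110 (head:  ^)
Step 5: in state C at pos -2, read 0 -> (C,0)->write 1,move R,goto A. Now: state=A, head=-1, tape[-3..1]=01110 (head:   ^)
Step 6: in state A at pos -1, read 1 -> (A,1)->write 0,move L,goto B. Now: state=B, head=-2, tape[-3..1]=01010 (head:  ^)
Step 7: in state B at pos -2, read 1 -> (B,1)->write 0,move R,goto H. Now: state=H, head=-1, tape[-3..1]=00010 (head:   ^)
State H reached at step 7; 7 <= 7 -> yes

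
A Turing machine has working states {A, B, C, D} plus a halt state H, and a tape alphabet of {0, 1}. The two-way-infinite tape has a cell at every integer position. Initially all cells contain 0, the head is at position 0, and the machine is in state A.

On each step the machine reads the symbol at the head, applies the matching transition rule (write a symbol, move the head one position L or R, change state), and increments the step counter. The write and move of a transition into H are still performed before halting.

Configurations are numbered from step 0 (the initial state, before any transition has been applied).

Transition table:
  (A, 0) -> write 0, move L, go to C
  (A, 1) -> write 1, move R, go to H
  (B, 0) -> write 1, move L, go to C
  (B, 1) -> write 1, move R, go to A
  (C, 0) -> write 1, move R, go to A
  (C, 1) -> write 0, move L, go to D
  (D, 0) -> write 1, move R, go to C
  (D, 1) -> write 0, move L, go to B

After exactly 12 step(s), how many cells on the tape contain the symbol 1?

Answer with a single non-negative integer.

Step 1: in state A at pos 0, read 0 -> (A,0)->write 0,move L,goto C. Now: state=C, head=-1, tape[-2..1]=0000 (head:  ^)
Step 2: in state C at pos -1, read 0 -> (C,0)->write 1,move R,goto A. Now: state=A, head=0, tape[-2..1]=0100 (head:   ^)
Step 3: in state A at pos 0, read 0 -> (A,0)->write 0,move L,goto C. Now: state=C, head=-1, tape[-2..1]=0100 (head:  ^)
Step 4: in state C at pos -1, read 1 -> (C,1)->write 0,move L,goto D. Now: state=D, head=-2, tape[-3..1]=00000 (head:  ^)
Step 5: in state D at pos -2, read 0 -> (D,0)->write 1,move R,goto C. Now: state=C, head=-1, tape[-3..1]=01000 (head:   ^)
Step 6: in state C at pos -1, read 0 -> (C,0)->write 1,move R,goto A. Now: state=A, head=0, tape[-3..1]=01100 (head:    ^)
Step 7: in state A at pos 0, read 0 -> (A,0)->write 0,move L,goto C. Now: state=C, head=-1, tape[-3..1]=01100 (head:   ^)
Step 8: in state C at pos -1, read 1 -> (C,1)->write 0,move L,goto D. Now: state=D, head=-2, tape[-3..1]=01000 (head:  ^)
Step 9: in state D at pos -2, read 1 -> (D,1)->write 0,move L,goto B. Now: state=B, head=-3, tape[-4..1]=000000 (head:  ^)
Step 10: in state B at pos -3, read 0 -> (B,0)->write 1,move L,goto C. Now: state=C, head=-4, tape[-5..1]=0010000 (head:  ^)
Step 11: in state C at pos -4, read 0 -> (C,0)->write 1,move R,goto A. Now: state=A, head=-3, tape[-5..1]=0110000 (head:   ^)
Step 12: in state A at pos -3, read 1 -> (A,1)->write 1,move R,goto H. Now: state=H, head=-2, tape[-5..1]=0110000 (head:    ^)
Cells containing 1 after step 12: {-4, -3} -> 2 cell(s)

Answer: 2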